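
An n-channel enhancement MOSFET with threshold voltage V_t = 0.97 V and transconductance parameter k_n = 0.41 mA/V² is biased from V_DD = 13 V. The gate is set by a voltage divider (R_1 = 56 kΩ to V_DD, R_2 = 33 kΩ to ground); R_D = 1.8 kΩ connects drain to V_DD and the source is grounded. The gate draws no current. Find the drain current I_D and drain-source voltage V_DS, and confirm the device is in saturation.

I_D ≈ 3 mA, V_DS ≈ 7.5 V

V_G = V_DD·R_2/(R_1+R_2) = 13×33/89 = 4.82 V. With the source grounded, V_GS = V_G = 4.82 V.
Assume saturation: I_D = (k_n/2)(V_GS − V_t)² = (0.41/2)×(4.82 − 0.97)² = 0.205×3.85² = 3.04 mA.
V_DS = V_DD − I_D·R_D = 13 − 3.04×1.8 = 7.53 V.
Saturation requires V_DS ≥ V_GS − V_t = 3.85 V; 7.53 ≥ 3.85 ✓.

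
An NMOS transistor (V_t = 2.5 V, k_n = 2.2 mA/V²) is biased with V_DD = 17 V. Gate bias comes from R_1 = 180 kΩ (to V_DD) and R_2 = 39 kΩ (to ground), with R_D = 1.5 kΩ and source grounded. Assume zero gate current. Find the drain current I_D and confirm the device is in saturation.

I_D ≈ 0.31 mA

V_G = V_DD·R_2/(R_1+R_2) = 17×39/219 = 3.03 V. With the source grounded, V_GS = V_G = 3.03 V.
Assume saturation: I_D = (k_n/2)(V_GS − V_t)² = (2.2/2)×(3.03 − 2.5)² = 1.1×0.527² = 0.306 mA.
V_DS = V_DD − I_D·R_D = 17 − 0.306×1.5 = 16.5 V.
Saturation requires V_DS ≥ V_GS − V_t = 0.527 V; 16.5 ≥ 0.527 ✓.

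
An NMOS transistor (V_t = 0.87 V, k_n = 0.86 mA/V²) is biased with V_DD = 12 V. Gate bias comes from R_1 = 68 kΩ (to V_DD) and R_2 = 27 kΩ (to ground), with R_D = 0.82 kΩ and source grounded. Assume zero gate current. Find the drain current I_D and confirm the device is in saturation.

I_D ≈ 2.8 mA

V_G = V_DD·R_2/(R_1+R_2) = 12×27/95 = 3.41 V. With the source grounded, V_GS = V_G = 3.41 V.
Assume saturation: I_D = (k_n/2)(V_GS − V_t)² = (0.86/2)×(3.41 − 0.87)² = 0.43×2.54² = 2.78 mA.
V_DS = V_DD − I_D·R_D = 12 − 2.78×0.82 = 9.72 V.
Saturation requires V_DS ≥ V_GS − V_t = 2.54 V; 9.72 ≥ 2.54 ✓.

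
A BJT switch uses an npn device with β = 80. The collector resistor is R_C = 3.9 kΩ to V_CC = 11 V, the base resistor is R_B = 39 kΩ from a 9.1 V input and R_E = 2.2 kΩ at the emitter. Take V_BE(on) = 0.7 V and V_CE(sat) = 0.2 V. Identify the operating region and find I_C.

Assume active: I_B = (9.1 − 0.7)/(39 + 81×2.2) = 0.0387 mA, I_C = β·I_B = 3.09 mA.
Then V_CE = 11 − 3.09×3.9 − 3.13×2.2 = -7.96 V < 0.2 V — the active assumption fails.
Re-solve with V_CE = 0.2 V. KCL at the emitter: V_E/R_E = (V_BB−0.7−V_E)/R_B + (V_CC−0.2−V_E)/R_C, giving V_E = 4.05 V.
I_C = (V_CC − 0.2 − V_E)/R_C = (10.8 − 4.05)/3.9 = 1.73 mA.
Check: I_B = (8.4 − 4.05)/39 = 0.111 mA, and β·I_B = 8.92 mA > I_C, confirming saturation.

saturation; I_C ≈ 1.7 mA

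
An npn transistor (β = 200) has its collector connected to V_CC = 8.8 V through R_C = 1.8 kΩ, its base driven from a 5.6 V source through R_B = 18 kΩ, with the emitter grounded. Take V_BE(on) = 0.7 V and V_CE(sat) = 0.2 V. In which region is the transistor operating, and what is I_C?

saturation; I_C ≈ 4.8 mA

Assume active: I_B = (5.6 − 0.7)/18 = 0.272 mA, giving I_C = β·I_B = 54.4 mA.
But then V_CE = 8.8 − 54.4×1.8 = -89.2 V < V_CE(sat) = 0.2 V — impossible in the active region.
So the transistor is saturated. With V_CE = 0.2 V, I_C = (V_CC − 0.2)/R_C = 8.6/1.8 = 4.78 mA.
Check: β·I_B = 54.4 mA > I_C = 4.78 mA, confirming saturation.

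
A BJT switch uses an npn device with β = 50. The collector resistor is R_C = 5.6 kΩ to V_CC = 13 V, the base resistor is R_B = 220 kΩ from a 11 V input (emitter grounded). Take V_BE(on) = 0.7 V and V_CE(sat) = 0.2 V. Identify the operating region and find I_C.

Assume active: I_B = (11 − 0.7)/220 = 0.0468 mA, giving I_C = β·I_B = 2.34 mA.
But then V_CE = 13 − 2.34×5.6 = -0.109 V < V_CE(sat) = 0.2 V — impossible in the active region.
So the transistor is saturated. With V_CE = 0.2 V, I_C = (V_CC − 0.2)/R_C = 12.8/5.6 = 2.29 mA.
Check: β·I_B = 2.34 mA > I_C = 2.29 mA, confirming saturation.

saturation; I_C ≈ 2.3 mA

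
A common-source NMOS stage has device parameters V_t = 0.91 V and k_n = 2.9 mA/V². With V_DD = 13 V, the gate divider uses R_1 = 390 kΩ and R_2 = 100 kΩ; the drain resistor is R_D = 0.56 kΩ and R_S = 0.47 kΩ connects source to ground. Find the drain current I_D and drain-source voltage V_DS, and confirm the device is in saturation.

I_D ≈ 1.5 mA, V_DS ≈ 11 V

V_G = V_DD·R_2/(R_1+R_2) = 13×100/490 = 2.65 V.
Assume saturation: I_D = (k_n/2)(V_GS − V_t)² with V_GS = V_G − I_D·R_S = 2.65 − 0.47·I_D.
Substituting gives 0.32·I_D² − 3.38·I_D + 4.41 = 0, with roots I_D = 1.53 or 9.01 mA.
The root I_D = 9.01 mA gives V_GS = -1.58 V ≤ V_t, so take I_D = 1.53 mA.
Then V_GS = 1.94 V and V_DS = V_DD − I_D(R_D+R_S) = 13 − 1.53×1.03 = 11.4 V.
Saturation requires V_DS ≥ V_GS − V_t = 1.03 V; 11.4 ≥ 1.03 ✓.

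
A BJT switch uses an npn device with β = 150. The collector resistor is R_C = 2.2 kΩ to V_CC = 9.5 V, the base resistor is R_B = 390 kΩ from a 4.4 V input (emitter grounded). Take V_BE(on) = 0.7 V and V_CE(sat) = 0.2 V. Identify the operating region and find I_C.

Assume active. Base-emitter loop: I_B = (V_BB − V_BE)/R_B = (4.4 − 0.7)/390 = 0.00949 mA.
I_C = β·I_B = 150×0.00949 = 1.42 mA.
V_CE = V_CC − I_C·R_C = 9.5 − 1.42×2.2 = 6.37 V > V_CE(sat), so the active-region assumption holds.

active; I_C ≈ 1.4 mA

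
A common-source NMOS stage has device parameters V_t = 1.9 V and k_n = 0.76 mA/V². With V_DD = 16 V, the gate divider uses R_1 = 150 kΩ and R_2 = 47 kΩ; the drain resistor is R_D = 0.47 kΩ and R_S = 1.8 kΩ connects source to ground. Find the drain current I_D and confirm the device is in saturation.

V_G = V_DD·R_2/(R_1+R_2) = 16×47/197 = 3.82 V.
Assume saturation: I_D = (k_n/2)(V_GS − V_t)² with V_GS = V_G − I_D·R_S = 3.82 − 1.8·I_D.
Substituting gives 1.23·I_D² − 3.62·I_D + 1.4 = 0, with roots I_D = 0.456 or 2.49 mA.
The root I_D = 2.49 mA gives V_GS = -0.658 V ≤ V_t, so take I_D = 0.456 mA.
Then V_GS = 3 V and V_DS = V_DD − I_D(R_D+R_S) = 16 − 0.456×2.27 = 15 V.
Saturation requires V_DS ≥ V_GS − V_t = 1.1 V; 15 ≥ 1.1 ✓.

I_D ≈ 0.46 mA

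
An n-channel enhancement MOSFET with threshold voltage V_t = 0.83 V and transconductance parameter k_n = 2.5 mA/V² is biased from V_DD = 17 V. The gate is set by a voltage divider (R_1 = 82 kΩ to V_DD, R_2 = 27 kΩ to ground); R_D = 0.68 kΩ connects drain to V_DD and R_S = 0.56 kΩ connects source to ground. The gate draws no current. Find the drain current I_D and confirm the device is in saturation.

I_D ≈ 3.2 mA

V_G = V_DD·R_2/(R_1+R_2) = 17×27/109 = 4.21 V.
Assume saturation: I_D = (k_n/2)(V_GS − V_t)² with V_GS = V_G − I_D·R_S = 4.21 − 0.56·I_D.
Substituting gives 0.392·I_D² − 5.73·I_D + 14.3 = 0, with roots I_D = 3.19 or 11.4 mA.
The root I_D = 11.4 mA gives V_GS = -2.2 V ≤ V_t, so take I_D = 3.19 mA.
Then V_GS = 2.43 V and V_DS = V_DD − I_D(R_D+R_S) = 17 − 3.19×1.24 = 13 V.
Saturation requires V_DS ≥ V_GS − V_t = 1.6 V; 13 ≥ 1.6 ✓.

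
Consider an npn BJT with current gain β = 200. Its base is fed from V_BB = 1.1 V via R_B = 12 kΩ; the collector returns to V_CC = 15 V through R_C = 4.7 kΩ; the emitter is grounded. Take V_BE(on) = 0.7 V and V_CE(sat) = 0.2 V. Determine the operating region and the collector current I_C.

saturation; I_C ≈ 3.1 mA

Assume active: I_B = (1.1 − 0.7)/12 = 0.0333 mA, giving I_C = β·I_B = 6.67 mA.
But then V_CE = 15 − 6.67×4.7 = -16.3 V < V_CE(sat) = 0.2 V — impossible in the active region.
So the transistor is saturated. With V_CE = 0.2 V, I_C = (V_CC − 0.2)/R_C = 14.8/4.7 = 3.15 mA.
Check: β·I_B = 6.67 mA > I_C = 3.15 mA, confirming saturation.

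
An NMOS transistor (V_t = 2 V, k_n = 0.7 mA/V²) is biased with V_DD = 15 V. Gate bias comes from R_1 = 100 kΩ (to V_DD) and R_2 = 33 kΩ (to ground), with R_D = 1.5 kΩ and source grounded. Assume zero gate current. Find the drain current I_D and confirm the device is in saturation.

V_G = V_DD·R_2/(R_1+R_2) = 15×33/133 = 3.72 V. With the source grounded, V_GS = V_G = 3.72 V.
Assume saturation: I_D = (k_n/2)(V_GS − V_t)² = (0.7/2)×(3.72 − 2)² = 0.35×1.72² = 1.04 mA.
V_DS = V_DD − I_D·R_D = 15 − 1.04×1.5 = 13.4 V.
Saturation requires V_DS ≥ V_GS − V_t = 1.72 V; 13.4 ≥ 1.72 ✓.

I_D ≈ 1 mA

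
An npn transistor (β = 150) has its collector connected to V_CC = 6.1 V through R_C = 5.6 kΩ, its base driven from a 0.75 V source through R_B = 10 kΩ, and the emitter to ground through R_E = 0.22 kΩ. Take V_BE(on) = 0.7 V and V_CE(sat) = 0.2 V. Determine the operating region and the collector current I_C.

active; I_C ≈ 0.17 mA

Assume active. Base-emitter loop: I_B = (V_BB − V_BE)/(R_B + (β+1)R_E) = (0.75 − 0.7)/(10 + 151×0.22) = 0.00116 mA.
I_C = β·I_B = 150×0.00116 = 0.174 mA.
V_CE = V_CC − I_C·R_C − I_E·R_E = 6.1 − 0.174×5.6 − 0.175×0.22 = 5.09 V > V_CE(sat), so the active-region assumption holds.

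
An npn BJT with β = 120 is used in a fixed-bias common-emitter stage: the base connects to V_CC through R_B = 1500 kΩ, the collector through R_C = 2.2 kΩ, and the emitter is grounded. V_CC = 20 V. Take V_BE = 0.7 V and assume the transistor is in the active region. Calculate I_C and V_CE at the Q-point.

I_C ≈ 1.5 mA, V_CE ≈ 17 V

Base loop: V_CC = I_B·R_B + V_BE, so I_B = (20 − 0.7)/1500 kΩ = 0.0129 mA.
In the active region I_C = β·I_B = 120 × 0.0129 = 1.54 mA.
Collector loop: V_CE = V_CC − I_C·R_C = 20 − 1.54×2.2 = 16.6 V.
Since V_CE = 16.6 V > V_CE(sat) ≈ 0.2 V, the transistor is in the active region as assumed.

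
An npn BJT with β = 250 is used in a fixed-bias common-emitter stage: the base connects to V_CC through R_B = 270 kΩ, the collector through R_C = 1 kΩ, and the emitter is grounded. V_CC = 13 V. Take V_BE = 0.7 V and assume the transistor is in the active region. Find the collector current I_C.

I_C ≈ 11 mA

Base loop: V_CC = I_B·R_B + V_BE, so I_B = (13 − 0.7)/270 kΩ = 0.0456 mA.
In the active region I_C = β·I_B = 250 × 0.0456 = 11.4 mA.
Collector loop: V_CE = V_CC − I_C·R_C = 13 − 11.4×1 = 1.61 V.
Since V_CE = 1.61 V > V_CE(sat) ≈ 0.2 V, the transistor is in the active region as assumed.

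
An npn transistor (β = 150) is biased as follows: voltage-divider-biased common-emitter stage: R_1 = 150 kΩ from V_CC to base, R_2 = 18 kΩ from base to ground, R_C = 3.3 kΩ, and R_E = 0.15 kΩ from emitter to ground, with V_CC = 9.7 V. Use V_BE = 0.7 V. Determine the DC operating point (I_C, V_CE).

I_C ≈ 1.3 mA, V_CE ≈ 5.2 V

Thevenize the base divider: V_Th = V_CC·R_2/(R_1+R_2) = 9.7×18/168 = 1.04 V, R_Th = R_1‖R_2 = 16.1 kΩ.
Base-emitter loop: V_Th = I_B·R_Th + V_BE + (β+1)I_B·R_E, so I_B = (1.04 − 0.7) / (16.1 + 151×0.15) = 0.00876 mA.
I_C = β·I_B = 150×0.00876 = 1.31 mA, and I_E = (β+1)I_B = 1.32 mA.
V_CE = V_CC − I_C·R_C − I_E·R_E = 9.7 − 1.31×3.3 − 1.32×0.15 = 5.16 V.
V_CE = 5.16 V > 0.2 V confirms active-region operation.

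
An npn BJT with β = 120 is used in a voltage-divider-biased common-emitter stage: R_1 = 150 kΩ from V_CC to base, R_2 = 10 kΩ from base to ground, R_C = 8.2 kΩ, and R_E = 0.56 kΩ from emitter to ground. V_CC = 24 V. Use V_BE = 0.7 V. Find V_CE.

Thevenize the base divider: V_Th = V_CC·R_2/(R_1+R_2) = 24×10/160 = 1.5 V, R_Th = R_1‖R_2 = 9.38 kΩ.
Base-emitter loop: V_Th = I_B·R_Th + V_BE + (β+1)I_B·R_E, so I_B = (1.5 − 0.7) / (9.38 + 121×0.56) = 0.0104 mA.
I_C = β·I_B = 120×0.0104 = 1.24 mA, and I_E = (β+1)I_B = 1.25 mA.
V_CE = V_CC − I_C·R_C − I_E·R_E = 24 − 1.24×8.2 − 1.25×0.56 = 13.1 V.
V_CE = 13.1 V > 0.2 V confirms active-region operation.

V_CE ≈ 13 V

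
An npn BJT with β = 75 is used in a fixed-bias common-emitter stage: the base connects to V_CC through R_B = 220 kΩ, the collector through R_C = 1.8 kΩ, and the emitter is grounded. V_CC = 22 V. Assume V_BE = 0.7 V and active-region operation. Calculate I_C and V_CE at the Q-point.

Base loop: V_CC = I_B·R_B + V_BE, so I_B = (22 − 0.7)/220 kΩ = 0.0968 mA.
In the active region I_C = β·I_B = 75 × 0.0968 = 7.26 mA.
Collector loop: V_CE = V_CC − I_C·R_C = 22 − 7.26×1.8 = 8.93 V.
Since V_CE = 8.93 V > V_CE(sat) ≈ 0.2 V, the transistor is in the active region as assumed.

I_C ≈ 7.3 mA, V_CE ≈ 8.9 V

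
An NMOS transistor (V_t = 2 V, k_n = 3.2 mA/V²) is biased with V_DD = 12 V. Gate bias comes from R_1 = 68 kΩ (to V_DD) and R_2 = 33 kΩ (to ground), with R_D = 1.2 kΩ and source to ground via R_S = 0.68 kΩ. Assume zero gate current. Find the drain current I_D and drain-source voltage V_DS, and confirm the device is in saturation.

I_D ≈ 1.4 mA, V_DS ≈ 9.3 V

V_G = V_DD·R_2/(R_1+R_2) = 12×33/101 = 3.92 V.
Assume saturation: I_D = (k_n/2)(V_GS − V_t)² with V_GS = V_G − I_D·R_S = 3.92 − 0.68·I_D.
Substituting gives 0.74·I_D² − 5.18·I_D + 5.9 = 0, with roots I_D = 1.43 or 5.57 mA.
The root I_D = 5.57 mA gives V_GS = 0.135 V ≤ V_t, so take I_D = 1.43 mA.
Then V_GS = 2.95 V and V_DS = V_DD − I_D(R_D+R_S) = 12 − 1.43×1.88 = 9.31 V.
Saturation requires V_DS ≥ V_GS − V_t = 0.946 V; 9.31 ≥ 0.946 ✓.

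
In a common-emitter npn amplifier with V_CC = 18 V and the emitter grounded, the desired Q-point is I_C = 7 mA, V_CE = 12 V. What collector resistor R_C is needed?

R_C ≈ 0.86 kΩ

Collector loop: V_CC = I_C·R_C + V_CE.
R_C = (V_CC − V_CE)/I_C = (18 − 12)/7 = 0.857 kΩ.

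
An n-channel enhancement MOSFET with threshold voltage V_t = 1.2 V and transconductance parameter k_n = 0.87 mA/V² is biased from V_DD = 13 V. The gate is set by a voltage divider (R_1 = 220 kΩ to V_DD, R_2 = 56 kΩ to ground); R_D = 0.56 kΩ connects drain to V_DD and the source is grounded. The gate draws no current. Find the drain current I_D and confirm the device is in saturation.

I_D ≈ 0.9 mA

V_G = V_DD·R_2/(R_1+R_2) = 13×56/276 = 2.64 V. With the source grounded, V_GS = V_G = 2.64 V.
Assume saturation: I_D = (k_n/2)(V_GS − V_t)² = (0.87/2)×(2.64 − 1.2)² = 0.435×1.44² = 0.899 mA.
V_DS = V_DD − I_D·R_D = 13 − 0.899×0.56 = 12.5 V.
Saturation requires V_DS ≥ V_GS − V_t = 1.44 V; 12.5 ≥ 1.44 ✓.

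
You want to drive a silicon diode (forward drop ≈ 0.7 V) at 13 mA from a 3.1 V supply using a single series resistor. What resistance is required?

The resistor drops V_S − V_D = 3.1 − 0.7 = 2.4 V at 13 mA.
R = 2.4 V / 13 mA = 0.185 kΩ.

R ≈ 0.18 kΩ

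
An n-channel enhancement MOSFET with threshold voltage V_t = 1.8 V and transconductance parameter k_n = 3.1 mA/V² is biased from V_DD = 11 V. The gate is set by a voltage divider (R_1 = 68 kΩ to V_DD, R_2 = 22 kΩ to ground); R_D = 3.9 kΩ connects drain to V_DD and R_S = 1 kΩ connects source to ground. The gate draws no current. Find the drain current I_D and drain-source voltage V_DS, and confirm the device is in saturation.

I_D ≈ 0.39 mA, V_DS ≈ 9.1 V

V_G = V_DD·R_2/(R_1+R_2) = 11×22/90 = 2.69 V.
Assume saturation: I_D = (k_n/2)(V_GS − V_t)² with V_GS = V_G − I_D·R_S = 2.69 − 1·I_D.
Substituting gives 1.55·I_D² − 3.76·I_D + 1.22 = 0, with roots I_D = 0.388 or 2.03 mA.
The root I_D = 2.03 mA gives V_GS = 0.654 V ≤ V_t, so take I_D = 0.388 mA.
Then V_GS = 2.3 V and V_DS = V_DD − I_D(R_D+R_S) = 11 − 0.388×4.9 = 9.1 V.
Saturation requires V_DS ≥ V_GS − V_t = 0.501 V; 9.1 ≥ 0.501 ✓.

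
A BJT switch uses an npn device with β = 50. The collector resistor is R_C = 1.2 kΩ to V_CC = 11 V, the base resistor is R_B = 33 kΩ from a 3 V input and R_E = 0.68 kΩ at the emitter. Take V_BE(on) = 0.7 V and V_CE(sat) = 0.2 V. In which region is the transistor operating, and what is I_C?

Assume active. Base-emitter loop: I_B = (V_BB − V_BE)/(R_B + (β+1)R_E) = (3 − 0.7)/(33 + 51×0.68) = 0.034 mA.
I_C = β·I_B = 50×0.034 = 1.7 mA.
V_CE = V_CC − I_C·R_C − I_E·R_E = 11 − 1.7×1.2 − 1.73×0.68 = 7.78 V > V_CE(sat), so the active-region assumption holds.

active; I_C ≈ 1.7 mA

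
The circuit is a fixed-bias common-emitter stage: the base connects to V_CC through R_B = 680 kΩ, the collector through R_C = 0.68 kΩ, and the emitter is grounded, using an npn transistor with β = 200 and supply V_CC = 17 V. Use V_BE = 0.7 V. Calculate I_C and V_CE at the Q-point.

I_C ≈ 4.8 mA, V_CE ≈ 14 V

Base loop: V_CC = I_B·R_B + V_BE, so I_B = (17 − 0.7)/680 kΩ = 0.024 mA.
In the active region I_C = β·I_B = 200 × 0.024 = 4.79 mA.
Collector loop: V_CE = V_CC − I_C·R_C = 17 − 4.79×0.68 = 13.7 V.
Since V_CE = 13.7 V > V_CE(sat) ≈ 0.2 V, the transistor is in the active region as assumed.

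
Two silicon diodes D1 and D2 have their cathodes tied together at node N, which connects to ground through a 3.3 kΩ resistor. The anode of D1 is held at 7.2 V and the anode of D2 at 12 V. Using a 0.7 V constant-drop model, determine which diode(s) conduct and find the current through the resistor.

Only D2 conducts; I_R ≈ 3.4 mA

Assume both conduct. Then node N would need to be at both 7.2−0.7 = 6.5 V and 12−0.7 = 11.3 V, which is impossible.
Assume only D2 conducts: V_N = 12 − 0.7 = 11.3 V, so I_R = 11.3/3.3 = 3.42 mA.
Check D1: its anode-to-cathode voltage is 7.2 − 11.3 = -4.1 V < 0.7 V, so it is off. The assumption is consistent.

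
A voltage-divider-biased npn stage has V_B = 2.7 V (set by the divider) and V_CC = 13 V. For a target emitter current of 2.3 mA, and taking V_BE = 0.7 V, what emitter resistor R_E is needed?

V_E = V_B − V_BE = 2.7 − 0.7 = 2 V.
R_E = V_E / I_E = 2 / 2.3 = 0.87 kΩ.

R_E ≈ 0.87 kΩ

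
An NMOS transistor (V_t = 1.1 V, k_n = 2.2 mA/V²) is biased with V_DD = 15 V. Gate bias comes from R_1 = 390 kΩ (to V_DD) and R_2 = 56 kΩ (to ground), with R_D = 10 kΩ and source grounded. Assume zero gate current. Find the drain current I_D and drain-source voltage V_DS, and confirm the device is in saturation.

V_G = V_DD·R_2/(R_1+R_2) = 15×56/446 = 1.88 V. With the source grounded, V_GS = V_G = 1.88 V.
Assume saturation: I_D = (k_n/2)(V_GS − V_t)² = (2.2/2)×(1.88 − 1.1)² = 1.1×0.783² = 0.675 mA.
V_DS = V_DD − I_D·R_D = 15 − 0.675×10 = 8.25 V.
Saturation requires V_DS ≥ V_GS − V_t = 0.783 V; 8.25 ≥ 0.783 ✓.

I_D ≈ 0.68 mA, V_DS ≈ 8.2 V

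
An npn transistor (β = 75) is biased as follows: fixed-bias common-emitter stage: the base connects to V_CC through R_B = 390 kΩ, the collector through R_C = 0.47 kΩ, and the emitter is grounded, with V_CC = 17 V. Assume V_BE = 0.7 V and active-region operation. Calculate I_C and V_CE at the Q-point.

I_C ≈ 3.1 mA, V_CE ≈ 16 V

Base loop: V_CC = I_B·R_B + V_BE, so I_B = (17 − 0.7)/390 kΩ = 0.0418 mA.
In the active region I_C = β·I_B = 75 × 0.0418 = 3.13 mA.
Collector loop: V_CE = V_CC − I_C·R_C = 17 − 3.13×0.47 = 15.5 V.
Since V_CE = 15.5 V > V_CE(sat) ≈ 0.2 V, the transistor is in the active region as assumed.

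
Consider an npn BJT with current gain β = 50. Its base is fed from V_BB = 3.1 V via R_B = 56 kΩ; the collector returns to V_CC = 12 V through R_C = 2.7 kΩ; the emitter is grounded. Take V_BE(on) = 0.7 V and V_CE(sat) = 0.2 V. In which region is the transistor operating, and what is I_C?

active; I_C ≈ 2.1 mA

Assume active. Base-emitter loop: I_B = (V_BB − V_BE)/R_B = (3.1 − 0.7)/56 = 0.0429 mA.
I_C = β·I_B = 50×0.0429 = 2.14 mA.
V_CE = V_CC − I_C·R_C = 12 − 2.14×2.7 = 6.21 V > V_CE(sat), so the active-region assumption holds.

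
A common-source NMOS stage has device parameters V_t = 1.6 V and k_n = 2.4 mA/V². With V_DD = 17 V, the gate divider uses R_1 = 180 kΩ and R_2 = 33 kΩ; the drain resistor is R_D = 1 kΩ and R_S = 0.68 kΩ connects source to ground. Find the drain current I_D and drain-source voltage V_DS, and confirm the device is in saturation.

V_G = V_DD·R_2/(R_1+R_2) = 17×33/213 = 2.63 V.
Assume saturation: I_D = (k_n/2)(V_GS − V_t)² with V_GS = V_G − I_D·R_S = 2.63 − 0.68·I_D.
Substituting gives 0.555·I_D² − 2.69·I_D + 1.28 = 0, with roots I_D = 0.537 or 4.31 mA.
The root I_D = 4.31 mA gives V_GS = -0.294 V ≤ V_t, so take I_D = 0.537 mA.
Then V_GS = 2.27 V and V_DS = V_DD − I_D(R_D+R_S) = 17 − 0.537×1.68 = 16.1 V.
Saturation requires V_DS ≥ V_GS − V_t = 0.669 V; 16.1 ≥ 0.669 ✓.

I_D ≈ 0.54 mA, V_DS ≈ 16 V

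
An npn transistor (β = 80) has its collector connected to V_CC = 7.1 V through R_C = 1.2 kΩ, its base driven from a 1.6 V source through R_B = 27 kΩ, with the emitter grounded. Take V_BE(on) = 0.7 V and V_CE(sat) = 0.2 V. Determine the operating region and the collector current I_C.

active; I_C ≈ 2.7 mA

Assume active. Base-emitter loop: I_B = (V_BB − V_BE)/R_B = (1.6 − 0.7)/27 = 0.0333 mA.
I_C = β·I_B = 80×0.0333 = 2.67 mA.
V_CE = V_CC − I_C·R_C = 7.1 − 2.67×1.2 = 3.9 V > V_CE(sat), so the active-region assumption holds.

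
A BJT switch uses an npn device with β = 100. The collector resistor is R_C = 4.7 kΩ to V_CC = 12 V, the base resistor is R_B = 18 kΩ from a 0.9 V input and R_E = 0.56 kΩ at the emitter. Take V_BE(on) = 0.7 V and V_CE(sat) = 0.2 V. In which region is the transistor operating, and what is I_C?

Assume active. Base-emitter loop: I_B = (V_BB − V_BE)/(R_B + (β+1)R_E) = (0.9 − 0.7)/(18 + 101×0.56) = 0.00268 mA.
I_C = β·I_B = 100×0.00268 = 0.268 mA.
V_CE = V_CC − I_C·R_C − I_E·R_E = 12 − 0.268×4.7 − 0.271×0.56 = 10.6 V > V_CE(sat), so the active-region assumption holds.

active; I_C ≈ 0.27 mA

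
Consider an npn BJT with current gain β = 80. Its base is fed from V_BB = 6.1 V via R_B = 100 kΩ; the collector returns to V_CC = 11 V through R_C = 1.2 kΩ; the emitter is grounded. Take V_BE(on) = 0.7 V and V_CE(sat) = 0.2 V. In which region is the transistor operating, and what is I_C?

Assume active. Base-emitter loop: I_B = (V_BB − V_BE)/R_B = (6.1 − 0.7)/100 = 0.054 mA.
I_C = β·I_B = 80×0.054 = 4.32 mA.
V_CE = V_CC − I_C·R_C = 11 − 4.32×1.2 = 5.82 V > V_CE(sat), so the active-region assumption holds.

active; I_C ≈ 4.3 mA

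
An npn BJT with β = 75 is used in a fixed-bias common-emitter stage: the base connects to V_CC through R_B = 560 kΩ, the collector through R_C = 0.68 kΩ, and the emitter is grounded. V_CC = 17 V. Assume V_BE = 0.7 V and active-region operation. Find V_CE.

V_CE ≈ 16 V

Base loop: V_CC = I_B·R_B + V_BE, so I_B = (17 − 0.7)/560 kΩ = 0.0291 mA.
In the active region I_C = β·I_B = 75 × 0.0291 = 2.18 mA.
Collector loop: V_CE = V_CC − I_C·R_C = 17 − 2.18×0.68 = 15.5 V.
Since V_CE = 15.5 V > V_CE(sat) ≈ 0.2 V, the transistor is in the active region as assumed.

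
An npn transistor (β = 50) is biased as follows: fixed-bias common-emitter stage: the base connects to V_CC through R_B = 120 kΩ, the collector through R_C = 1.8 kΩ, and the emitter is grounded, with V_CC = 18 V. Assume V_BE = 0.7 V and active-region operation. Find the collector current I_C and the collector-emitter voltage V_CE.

Base loop: V_CC = I_B·R_B + V_BE, so I_B = (18 − 0.7)/120 kΩ = 0.144 mA.
In the active region I_C = β·I_B = 50 × 0.144 = 7.21 mA.
Collector loop: V_CE = V_CC − I_C·R_C = 18 − 7.21×1.8 = 5.03 V.
Since V_CE = 5.03 V > V_CE(sat) ≈ 0.2 V, the transistor is in the active region as assumed.

I_C ≈ 7.2 mA, V_CE ≈ 5 V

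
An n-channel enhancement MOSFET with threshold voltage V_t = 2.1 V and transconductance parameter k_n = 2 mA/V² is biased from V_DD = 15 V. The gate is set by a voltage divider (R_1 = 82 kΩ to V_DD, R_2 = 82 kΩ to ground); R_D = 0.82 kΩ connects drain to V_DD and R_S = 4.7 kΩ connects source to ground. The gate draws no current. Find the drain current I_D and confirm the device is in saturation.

V_G = V_DD·R_2/(R_1+R_2) = 15×82/164 = 7.5 V.
Assume saturation: I_D = (k_n/2)(V_GS − V_t)² with V_GS = V_G − I_D·R_S = 7.5 − 4.7·I_D.
Substituting gives 22.1·I_D² − 51.8·I_D + 29.2 = 0, with roots I_D = 0.942 or 1.4 mA.
The root I_D = 1.4 mA gives V_GS = 0.916 V ≤ V_t, so take I_D = 0.942 mA.
Then V_GS = 3.07 V and V_DS = V_DD − I_D(R_D+R_S) = 15 − 0.942×5.52 = 9.8 V.
Saturation requires V_DS ≥ V_GS − V_t = 0.971 V; 9.8 ≥ 0.971 ✓.

I_D ≈ 0.94 mA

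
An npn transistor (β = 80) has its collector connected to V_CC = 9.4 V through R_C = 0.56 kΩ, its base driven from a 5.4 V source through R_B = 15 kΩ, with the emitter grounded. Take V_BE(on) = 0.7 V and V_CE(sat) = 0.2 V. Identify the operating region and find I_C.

saturation; I_C ≈ 16 mA

Assume active: I_B = (5.4 − 0.7)/15 = 0.313 mA, giving I_C = β·I_B = 25.1 mA.
But then V_CE = 9.4 − 25.1×0.56 = -4.64 V < V_CE(sat) = 0.2 V — impossible in the active region.
So the transistor is saturated. With V_CE = 0.2 V, I_C = (V_CC − 0.2)/R_C = 9.2/0.56 = 16.4 mA.
Check: β·I_B = 25.1 mA > I_C = 16.4 mA, confirming saturation.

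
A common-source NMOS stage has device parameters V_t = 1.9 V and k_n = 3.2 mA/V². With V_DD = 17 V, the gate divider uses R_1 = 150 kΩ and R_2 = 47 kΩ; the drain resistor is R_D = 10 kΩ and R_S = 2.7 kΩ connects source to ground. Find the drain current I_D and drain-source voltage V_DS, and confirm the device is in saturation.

V_G = V_DD·R_2/(R_1+R_2) = 17×47/197 = 4.06 V.
Assume saturation: I_D = (k_n/2)(V_GS − V_t)² with V_GS = V_G − I_D·R_S = 4.06 − 2.7·I_D.
Substituting gives 11.7·I_D² − 19.6·I_D + 7.44 = 0, with roots I_D = 0.576 or 1.11 mA.
The root I_D = 1.11 mA gives V_GS = 1.07 V ≤ V_t, so take I_D = 0.576 mA.
Then V_GS = 2.5 V and V_DS = V_DD − I_D(R_D+R_S) = 17 − 0.576×12.7 = 9.68 V.
Saturation requires V_DS ≥ V_GS − V_t = 0.6 V; 9.68 ≥ 0.6 ✓.

I_D ≈ 0.58 mA, V_DS ≈ 9.7 V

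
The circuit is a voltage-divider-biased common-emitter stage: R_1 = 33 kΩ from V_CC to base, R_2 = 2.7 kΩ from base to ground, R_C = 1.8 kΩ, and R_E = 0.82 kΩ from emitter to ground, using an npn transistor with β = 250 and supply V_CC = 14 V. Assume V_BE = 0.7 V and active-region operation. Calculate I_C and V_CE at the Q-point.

I_C ≈ 0.43 mA, V_CE ≈ 13 V

Thevenize the base divider: V_Th = V_CC·R_2/(R_1+R_2) = 14×2.7/35.7 = 1.06 V, R_Th = R_1‖R_2 = 2.5 kΩ.
Base-emitter loop: V_Th = I_B·R_Th + V_BE + (β+1)I_B·R_E, so I_B = (1.06 − 0.7) / (2.5 + 251×0.82) = 0.00172 mA.
I_C = β·I_B = 250×0.00172 = 0.431 mA, and I_E = (β+1)I_B = 0.432 mA.
V_CE = V_CC − I_C·R_C − I_E·R_E = 14 − 0.431×1.8 − 0.432×0.82 = 12.9 V.
V_CE = 12.9 V > 0.2 V confirms active-region operation.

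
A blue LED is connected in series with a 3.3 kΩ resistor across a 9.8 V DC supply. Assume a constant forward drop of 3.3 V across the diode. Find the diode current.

KVL around the loop: 9.8 = V_D + I·R = 3.3 + I × 3.3 kΩ.
So I = (9.8 − 3.3) / 3.3 kΩ = 6.5 / 3.3 = 1.97 mA.

I ≈ 2 mA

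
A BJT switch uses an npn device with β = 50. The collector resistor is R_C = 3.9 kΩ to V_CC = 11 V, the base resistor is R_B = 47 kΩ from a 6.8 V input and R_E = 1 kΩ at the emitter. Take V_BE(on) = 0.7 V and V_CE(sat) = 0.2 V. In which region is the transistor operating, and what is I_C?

Assume active: I_B = (6.8 − 0.7)/(47 + 51×1) = 0.0622 mA, I_C = β·I_B = 3.11 mA.
Then V_CE = 11 − 3.11×3.9 − 3.17×1 = -4.31 V < 0.2 V — the active assumption fails.
Re-solve with V_CE = 0.2 V. KCL at the emitter: V_E/R_E = (V_BB−0.7−V_E)/R_B + (V_CC−0.2−V_E)/R_C, giving V_E = 2.27 V.
I_C = (V_CC − 0.2 − V_E)/R_C = (10.8 − 2.27)/3.9 = 2.19 mA.
Check: I_B = (6.1 − 2.27)/47 = 0.0815 mA, and β·I_B = 4.08 mA > I_C, confirming saturation.

saturation; I_C ≈ 2.2 mA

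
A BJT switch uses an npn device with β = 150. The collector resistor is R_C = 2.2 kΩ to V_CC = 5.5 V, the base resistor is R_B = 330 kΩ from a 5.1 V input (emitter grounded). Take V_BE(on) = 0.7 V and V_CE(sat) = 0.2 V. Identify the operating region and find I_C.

active; I_C ≈ 2 mA

Assume active. Base-emitter loop: I_B = (V_BB − V_BE)/R_B = (5.1 − 0.7)/330 = 0.0133 mA.
I_C = β·I_B = 150×0.0133 = 2 mA.
V_CE = V_CC − I_C·R_C = 5.5 − 2×2.2 = 1.1 V > V_CE(sat), so the active-region assumption holds.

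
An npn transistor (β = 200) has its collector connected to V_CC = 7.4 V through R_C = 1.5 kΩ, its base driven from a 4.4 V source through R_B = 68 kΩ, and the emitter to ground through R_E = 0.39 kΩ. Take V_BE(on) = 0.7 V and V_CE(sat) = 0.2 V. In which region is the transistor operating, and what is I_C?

saturation; I_C ≈ 3.8 mA

Assume active: I_B = (4.4 − 0.7)/(68 + 201×0.39) = 0.0253 mA, I_C = β·I_B = 5.05 mA.
Then V_CE = 7.4 − 5.05×1.5 − 5.08×0.39 = -2.16 V < 0.2 V — the active assumption fails.
Re-solve with V_CE = 0.2 V. KCL at the emitter: V_E/R_E = (V_BB−0.7−V_E)/R_B + (V_CC−0.2−V_E)/R_C, giving V_E = 1.5 V.
I_C = (V_CC − 0.2 − V_E)/R_C = (7.2 − 1.5)/1.5 = 3.8 mA.
Check: I_B = (3.7 − 1.5)/68 = 0.0324 mA, and β·I_B = 6.48 mA > I_C, confirming saturation.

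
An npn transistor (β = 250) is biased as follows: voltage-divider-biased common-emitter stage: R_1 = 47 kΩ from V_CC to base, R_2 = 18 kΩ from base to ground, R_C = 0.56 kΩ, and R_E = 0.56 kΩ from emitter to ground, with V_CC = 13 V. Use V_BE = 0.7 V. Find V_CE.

V_CE ≈ 7.7 V

Thevenize the base divider: V_Th = V_CC·R_2/(R_1+R_2) = 13×18/65 = 3.6 V, R_Th = R_1‖R_2 = 13 kΩ.
Base-emitter loop: V_Th = I_B·R_Th + V_BE + (β+1)I_B·R_E, so I_B = (3.6 − 0.7) / (13 + 251×0.56) = 0.0189 mA.
I_C = β·I_B = 250×0.0189 = 4.72 mA, and I_E = (β+1)I_B = 4.74 mA.
V_CE = V_CC − I_C·R_C − I_E·R_E = 13 − 4.72×0.56 − 4.74×0.56 = 7.7 V.
V_CE = 7.7 V > 0.2 V confirms active-region operation.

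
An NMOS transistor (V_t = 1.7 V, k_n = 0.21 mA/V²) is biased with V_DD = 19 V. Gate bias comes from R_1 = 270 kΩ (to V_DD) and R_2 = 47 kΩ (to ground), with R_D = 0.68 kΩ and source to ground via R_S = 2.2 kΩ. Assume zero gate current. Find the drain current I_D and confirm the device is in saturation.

V_G = V_DD·R_2/(R_1+R_2) = 19×47/317 = 2.82 V.
Assume saturation: I_D = (k_n/2)(V_GS − V_t)² with V_GS = V_G − I_D·R_S = 2.82 − 2.2·I_D.
Substituting gives 0.508·I_D² − 1.52·I_D + 0.131 = 0, with roots I_D = 0.0891 or 2.89 mA.
The root I_D = 2.89 mA gives V_GS = -3.55 V ≤ V_t, so take I_D = 0.0891 mA.
Then V_GS = 2.62 V and V_DS = V_DD − I_D(R_D+R_S) = 19 − 0.0891×2.88 = 18.7 V.
Saturation requires V_DS ≥ V_GS − V_t = 0.921 V; 18.7 ≥ 0.921 ✓.

I_D ≈ 0.089 mA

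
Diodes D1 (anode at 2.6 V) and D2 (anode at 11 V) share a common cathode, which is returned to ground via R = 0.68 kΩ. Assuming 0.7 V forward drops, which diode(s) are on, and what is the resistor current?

Only D2 conducts; I_R ≈ 15 mA

Assume both conduct. Then node N would need to be at both 2.6−0.7 = 1.9 V and 11−0.7 = 10.3 V, which is impossible.
Assume only D2 conducts: V_N = 11 − 0.7 = 10.3 V, so I_R = 10.3/0.68 = 15.1 mA.
Check D1: its anode-to-cathode voltage is 2.6 − 10.3 = -7.7 V < 0.7 V, so it is off. The assumption is consistent.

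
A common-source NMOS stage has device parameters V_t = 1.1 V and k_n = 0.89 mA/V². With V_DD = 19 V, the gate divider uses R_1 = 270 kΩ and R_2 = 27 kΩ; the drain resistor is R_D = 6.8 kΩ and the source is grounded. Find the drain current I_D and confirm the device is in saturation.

I_D ≈ 0.18 mA

V_G = V_DD·R_2/(R_1+R_2) = 19×27/297 = 1.73 V. With the source grounded, V_GS = V_G = 1.73 V.
Assume saturation: I_D = (k_n/2)(V_GS − V_t)² = (0.89/2)×(1.73 − 1.1)² = 0.445×0.627² = 0.175 mA.
V_DS = V_DD − I_D·R_D = 19 − 0.175×6.8 = 17.8 V.
Saturation requires V_DS ≥ V_GS − V_t = 0.627 V; 17.8 ≥ 0.627 ✓.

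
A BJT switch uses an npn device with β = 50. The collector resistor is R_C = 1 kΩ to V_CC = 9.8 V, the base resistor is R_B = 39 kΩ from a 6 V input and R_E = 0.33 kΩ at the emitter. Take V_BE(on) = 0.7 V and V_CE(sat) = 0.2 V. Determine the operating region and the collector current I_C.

active; I_C ≈ 4.7 mA

Assume active. Base-emitter loop: I_B = (V_BB − V_BE)/(R_B + (β+1)R_E) = (6 − 0.7)/(39 + 51×0.33) = 0.0949 mA.
I_C = β·I_B = 50×0.0949 = 4.75 mA.
V_CE = V_CC − I_C·R_C − I_E·R_E = 9.8 − 4.75×1 − 4.84×0.33 = 3.46 V > V_CE(sat), so the active-region assumption holds.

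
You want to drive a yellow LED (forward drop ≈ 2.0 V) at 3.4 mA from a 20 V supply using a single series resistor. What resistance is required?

The resistor drops V_S − V_D = 20 − 2.0 = 18 V at 3.4 mA.
R = 18 V / 3.4 mA = 5.29 kΩ.

R ≈ 5.3 kΩ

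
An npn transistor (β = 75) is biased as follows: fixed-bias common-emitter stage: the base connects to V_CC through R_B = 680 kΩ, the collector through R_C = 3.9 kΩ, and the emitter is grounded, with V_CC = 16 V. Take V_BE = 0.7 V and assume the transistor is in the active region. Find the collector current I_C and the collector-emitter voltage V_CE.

Base loop: V_CC = I_B·R_B + V_BE, so I_B = (16 − 0.7)/680 kΩ = 0.0225 mA.
In the active region I_C = β·I_B = 75 × 0.0225 = 1.69 mA.
Collector loop: V_CE = V_CC − I_C·R_C = 16 − 1.69×3.9 = 9.42 V.
Since V_CE = 9.42 V > V_CE(sat) ≈ 0.2 V, the transistor is in the active region as assumed.

I_C ≈ 1.7 mA, V_CE ≈ 9.4 V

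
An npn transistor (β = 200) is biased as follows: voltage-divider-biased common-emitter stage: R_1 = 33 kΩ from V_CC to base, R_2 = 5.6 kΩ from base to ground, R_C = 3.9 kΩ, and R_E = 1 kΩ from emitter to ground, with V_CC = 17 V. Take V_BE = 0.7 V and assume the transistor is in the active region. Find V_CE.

Thevenize the base divider: V_Th = V_CC·R_2/(R_1+R_2) = 17×5.6/38.6 = 2.47 V, R_Th = R_1‖R_2 = 4.79 kΩ.
Base-emitter loop: V_Th = I_B·R_Th + V_BE + (β+1)I_B·R_E, so I_B = (2.47 − 0.7) / (4.79 + 201×1) = 0.00858 mA.
I_C = β·I_B = 200×0.00858 = 1.72 mA, and I_E = (β+1)I_B = 1.73 mA.
V_CE = V_CC − I_C·R_C − I_E·R_E = 17 − 1.72×3.9 − 1.73×1 = 8.58 V.
V_CE = 8.58 V > 0.2 V confirms active-region operation.

V_CE ≈ 8.6 V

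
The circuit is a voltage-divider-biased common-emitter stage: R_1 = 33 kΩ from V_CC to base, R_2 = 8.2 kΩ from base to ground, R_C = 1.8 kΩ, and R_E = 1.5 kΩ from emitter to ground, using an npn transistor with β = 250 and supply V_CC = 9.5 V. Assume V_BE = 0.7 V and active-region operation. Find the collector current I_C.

Thevenize the base divider: V_Th = V_CC·R_2/(R_1+R_2) = 9.5×8.2/41.2 = 1.89 V, R_Th = R_1‖R_2 = 6.57 kΩ.
Base-emitter loop: V_Th = I_B·R_Th + V_BE + (β+1)I_B·R_E, so I_B = (1.89 − 0.7) / (6.57 + 251×1.5) = 0.00311 mA.
I_C = β·I_B = 250×0.00311 = 0.777 mA, and I_E = (β+1)I_B = 0.78 mA.
V_CE = V_CC − I_C·R_C − I_E·R_E = 9.5 − 0.777×1.8 − 0.78×1.5 = 6.93 V.
V_CE = 6.93 V > 0.2 V confirms active-region operation.

I_C ≈ 0.78 mA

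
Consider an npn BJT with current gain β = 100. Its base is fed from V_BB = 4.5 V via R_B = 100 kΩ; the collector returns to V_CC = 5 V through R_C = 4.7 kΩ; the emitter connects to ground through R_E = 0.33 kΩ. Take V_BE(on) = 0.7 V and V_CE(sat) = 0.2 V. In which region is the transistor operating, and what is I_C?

saturation; I_C ≈ 0.95 mA

Assume active: I_B = (4.5 − 0.7)/(100 + 101×0.33) = 0.0285 mA, I_C = β·I_B = 2.85 mA.
Then V_CE = 5 − 2.85×4.7 − 2.88×0.33 = -9.35 V < 0.2 V — the active assumption fails.
Re-solve with V_CE = 0.2 V. KCL at the emitter: V_E/R_E = (V_BB−0.7−V_E)/R_B + (V_CC−0.2−V_E)/R_C, giving V_E = 0.326 V.
I_C = (V_CC − 0.2 − V_E)/R_C = (4.8 − 0.326)/4.7 = 0.952 mA.
Check: I_B = (3.8 − 0.326)/100 = 0.0347 mA, and β·I_B = 3.47 mA > I_C, confirming saturation.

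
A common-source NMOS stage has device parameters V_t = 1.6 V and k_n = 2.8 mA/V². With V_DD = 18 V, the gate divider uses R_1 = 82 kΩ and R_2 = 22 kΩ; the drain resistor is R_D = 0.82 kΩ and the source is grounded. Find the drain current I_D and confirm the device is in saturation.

I_D ≈ 6.8 mA

V_G = V_DD·R_2/(R_1+R_2) = 18×22/104 = 3.81 V. With the source grounded, V_GS = V_G = 3.81 V.
Assume saturation: I_D = (k_n/2)(V_GS − V_t)² = (2.8/2)×(3.81 − 1.6)² = 1.4×2.21² = 6.82 mA.
V_DS = V_DD − I_D·R_D = 18 − 6.82×0.82 = 12.4 V.
Saturation requires V_DS ≥ V_GS − V_t = 2.21 V; 12.4 ≥ 2.21 ✓.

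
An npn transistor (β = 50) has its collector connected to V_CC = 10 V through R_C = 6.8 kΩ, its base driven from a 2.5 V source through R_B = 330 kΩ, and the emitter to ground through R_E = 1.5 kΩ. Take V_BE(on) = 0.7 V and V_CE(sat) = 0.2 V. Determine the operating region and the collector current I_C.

Assume active. Base-emitter loop: I_B = (V_BB − V_BE)/(R_B + (β+1)R_E) = (2.5 − 0.7)/(330 + 51×1.5) = 0.00443 mA.
I_C = β·I_B = 50×0.00443 = 0.221 mA.
V_CE = V_CC − I_C·R_C − I_E·R_E = 10 − 0.221×6.8 − 0.226×1.5 = 8.16 V > V_CE(sat), so the active-region assumption holds.

active; I_C ≈ 0.22 mA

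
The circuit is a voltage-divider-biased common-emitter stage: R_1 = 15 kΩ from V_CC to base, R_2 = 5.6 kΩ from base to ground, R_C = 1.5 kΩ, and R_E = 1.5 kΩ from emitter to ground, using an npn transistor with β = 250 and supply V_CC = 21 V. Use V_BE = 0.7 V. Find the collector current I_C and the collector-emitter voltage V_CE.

Thevenize the base divider: V_Th = V_CC·R_2/(R_1+R_2) = 21×5.6/20.6 = 5.71 V, R_Th = R_1‖R_2 = 4.08 kΩ.
Base-emitter loop: V_Th = I_B·R_Th + V_BE + (β+1)I_B·R_E, so I_B = (5.71 − 0.7) / (4.08 + 251×1.5) = 0.0132 mA.
I_C = β·I_B = 250×0.0132 = 3.29 mA, and I_E = (β+1)I_B = 3.3 mA.
V_CE = V_CC − I_C·R_C − I_E·R_E = 21 − 3.29×1.5 − 3.3×1.5 = 11.1 V.
V_CE = 11.1 V > 0.2 V confirms active-region operation.

I_C ≈ 3.3 mA, V_CE ≈ 11 V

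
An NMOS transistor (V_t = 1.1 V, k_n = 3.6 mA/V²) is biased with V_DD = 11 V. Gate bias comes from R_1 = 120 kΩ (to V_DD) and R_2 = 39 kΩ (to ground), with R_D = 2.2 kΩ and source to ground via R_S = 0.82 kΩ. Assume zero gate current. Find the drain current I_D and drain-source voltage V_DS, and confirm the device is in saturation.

V_G = V_DD·R_2/(R_1+R_2) = 11×39/159 = 2.7 V.
Assume saturation: I_D = (k_n/2)(V_GS − V_t)² with V_GS = V_G − I_D·R_S = 2.7 − 0.82·I_D.
Substituting gives 1.21·I_D² − 5.72·I_D + 4.6 = 0, with roots I_D = 1.03 or 3.7 mA.
The root I_D = 3.7 mA gives V_GS = -0.333 V ≤ V_t, so take I_D = 1.03 mA.
Then V_GS = 1.86 V and V_DS = V_DD − I_D(R_D+R_S) = 11 − 1.03×3.02 = 7.9 V.
Saturation requires V_DS ≥ V_GS − V_t = 0.756 V; 7.9 ≥ 0.756 ✓.

I_D ≈ 1 mA, V_DS ≈ 7.9 V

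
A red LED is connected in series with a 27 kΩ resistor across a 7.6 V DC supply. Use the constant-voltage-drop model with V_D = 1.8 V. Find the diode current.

I ≈ 0.21 mA

KVL around the loop: 7.6 = V_D + I·R = 1.8 + I × 27 kΩ.
So I = (7.6 − 1.8) / 27 kΩ = 5.8 / 27 = 0.215 mA.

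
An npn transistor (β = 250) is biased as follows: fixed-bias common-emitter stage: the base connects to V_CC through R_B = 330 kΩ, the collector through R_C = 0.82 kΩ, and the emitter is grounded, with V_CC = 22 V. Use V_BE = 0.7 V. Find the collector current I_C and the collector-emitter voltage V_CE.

Base loop: V_CC = I_B·R_B + V_BE, so I_B = (22 − 0.7)/330 kΩ = 0.0645 mA.
In the active region I_C = β·I_B = 250 × 0.0645 = 16.1 mA.
Collector loop: V_CE = V_CC − I_C·R_C = 22 − 16.1×0.82 = 8.77 V.
Since V_CE = 8.77 V > V_CE(sat) ≈ 0.2 V, the transistor is in the active region as assumed.

I_C ≈ 16 mA, V_CE ≈ 8.8 V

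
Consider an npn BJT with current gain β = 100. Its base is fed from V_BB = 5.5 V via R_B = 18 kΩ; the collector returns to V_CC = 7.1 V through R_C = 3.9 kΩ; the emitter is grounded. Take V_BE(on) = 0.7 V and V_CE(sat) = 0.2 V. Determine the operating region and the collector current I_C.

saturation; I_C ≈ 1.8 mA

Assume active: I_B = (5.5 − 0.7)/18 = 0.267 mA, giving I_C = β·I_B = 26.7 mA.
But then V_CE = 7.1 − 26.7×3.9 = -96.9 V < V_CE(sat) = 0.2 V — impossible in the active region.
So the transistor is saturated. With V_CE = 0.2 V, I_C = (V_CC − 0.2)/R_C = 6.9/3.9 = 1.77 mA.
Check: β·I_B = 26.7 mA > I_C = 1.77 mA, confirming saturation.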